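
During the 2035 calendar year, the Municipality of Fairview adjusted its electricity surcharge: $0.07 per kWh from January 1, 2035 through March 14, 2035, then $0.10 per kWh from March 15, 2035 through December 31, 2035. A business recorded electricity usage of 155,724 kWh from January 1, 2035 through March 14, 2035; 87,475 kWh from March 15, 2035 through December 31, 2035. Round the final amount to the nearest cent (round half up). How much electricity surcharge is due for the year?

$19,648.18

January 1 – March 14, 2035: 155,724 kWh at $0.07/kWh → $10,900.68
March 15 – December 31, 2035: 87,475 kWh at $0.10/kWh → $8,747.50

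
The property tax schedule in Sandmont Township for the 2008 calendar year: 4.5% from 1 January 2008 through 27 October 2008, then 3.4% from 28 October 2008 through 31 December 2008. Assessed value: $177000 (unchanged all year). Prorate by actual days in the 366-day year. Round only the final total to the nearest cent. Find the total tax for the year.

$7619.22

1 January – 27 October 2008: 301 days at 4.5% → $177000 × 4.5% × 301/366 = $6550.4508
28 October – 31 December 2008: 65 days at 3.4% → $177000 × 3.4% × 65/366 = $1068.7705
Total = $7619.2213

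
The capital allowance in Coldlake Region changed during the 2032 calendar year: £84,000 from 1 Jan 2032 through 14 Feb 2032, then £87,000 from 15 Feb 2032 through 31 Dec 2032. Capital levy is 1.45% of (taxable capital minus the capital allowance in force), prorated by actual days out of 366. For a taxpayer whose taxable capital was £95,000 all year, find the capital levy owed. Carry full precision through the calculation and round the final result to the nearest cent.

1 Jan – 14 Feb 2032: 45 days, exemption £84,000 → (£95,000 − £84,000) × 1.45% × 45/366 = £19.6107
15 Feb – 31 Dec 2032: 321 days, exemption £87,000 → (£95,000 − £87,000) × 1.45% × 321/366 = £101.7377
Total = £121.3484

£121.35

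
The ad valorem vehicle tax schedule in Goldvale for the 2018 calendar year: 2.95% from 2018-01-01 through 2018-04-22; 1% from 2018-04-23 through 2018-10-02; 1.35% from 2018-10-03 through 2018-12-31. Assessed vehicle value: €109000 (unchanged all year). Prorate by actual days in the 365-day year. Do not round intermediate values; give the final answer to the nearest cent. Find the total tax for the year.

€1836.28

2018-01-01 to 2018-04-22: 112 days at 2.95% → €109000 × 2.95% × 112/365 = €986.6740
2018-04-23 to 2018-10-02: 163 days at 1% → €109000 × 1% × 163/365 = €486.7671
2018-10-03 to 2018-12-31: 90 days at 1.35% → €109000 × 1.35% × 90/365 = €362.8356
Total = €1836.2767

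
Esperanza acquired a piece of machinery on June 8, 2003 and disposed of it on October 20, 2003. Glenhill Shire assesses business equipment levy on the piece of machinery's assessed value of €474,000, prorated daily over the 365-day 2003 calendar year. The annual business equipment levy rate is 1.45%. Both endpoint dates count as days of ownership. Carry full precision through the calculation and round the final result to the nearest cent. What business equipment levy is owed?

€2,542.07

Days held (June 8 – October 20, 2003): 135 out of 365
Tax = €474,000 × 1.45% × 135/365 = €2,542.0685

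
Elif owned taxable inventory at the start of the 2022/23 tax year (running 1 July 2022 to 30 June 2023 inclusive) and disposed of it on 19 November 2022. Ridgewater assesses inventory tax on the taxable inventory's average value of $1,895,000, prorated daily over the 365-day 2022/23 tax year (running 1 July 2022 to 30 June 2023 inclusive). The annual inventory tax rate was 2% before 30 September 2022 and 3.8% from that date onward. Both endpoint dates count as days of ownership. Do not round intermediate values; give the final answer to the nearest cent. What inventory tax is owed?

1 July – 29 September 2022: 91 days at 2% → $1,895,000 × 2% × 91/365 = $9,449.0411
30 September – 19 November 2022: 51 days at 3.8% → $1,895,000 × 3.8% × 51/365 = $10,061.6712
Total = $19,510.7123

$19,510.71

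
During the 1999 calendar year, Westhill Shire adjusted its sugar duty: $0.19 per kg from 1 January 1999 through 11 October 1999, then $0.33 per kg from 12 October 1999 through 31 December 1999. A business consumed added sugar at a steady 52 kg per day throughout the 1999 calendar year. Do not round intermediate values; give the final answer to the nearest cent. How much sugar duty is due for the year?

1 January – 11 October 1999: 284 days × 52 kg/day = 14,768 kg at $0.19/kg → $2,805.92
12 October – 31 December 1999: 81 days × 52 kg/day = 4,212 kg at $0.33/kg → $1,389.96

$4,195.88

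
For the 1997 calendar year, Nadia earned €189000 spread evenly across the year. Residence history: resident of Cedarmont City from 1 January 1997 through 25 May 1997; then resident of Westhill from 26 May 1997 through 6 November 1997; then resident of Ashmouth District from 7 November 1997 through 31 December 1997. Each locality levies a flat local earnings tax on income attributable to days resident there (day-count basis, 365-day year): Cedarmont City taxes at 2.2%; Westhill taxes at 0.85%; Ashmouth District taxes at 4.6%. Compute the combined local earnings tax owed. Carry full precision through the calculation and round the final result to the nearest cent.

Cedarmont City, 1 January – 25 May 1997: 145 days → €189000 × 2.2% × 145/365 = €1651.8082
Westhill, 26 May – 6 November 1997: 165 days → €189000 × 0.85% × 165/365 = €726.2260
Ashmouth District, 7 November – 31 December 1997: 55 days → €189000 × 4.6% × 55/365 = €1310.0548
Total = €3688.0890

€3688.09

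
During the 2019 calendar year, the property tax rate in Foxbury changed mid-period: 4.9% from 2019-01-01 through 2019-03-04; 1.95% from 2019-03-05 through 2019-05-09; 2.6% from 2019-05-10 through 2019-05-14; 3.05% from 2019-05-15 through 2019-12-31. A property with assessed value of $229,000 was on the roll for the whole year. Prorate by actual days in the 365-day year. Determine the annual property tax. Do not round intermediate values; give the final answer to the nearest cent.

2019-01-01 to 2019-03-04: 63 days at 4.9% → $229,000 × 4.9% × 63/365 = $1,936.7753
2019-03-05 to 2019-05-09: 66 days at 1.95% → $229,000 × 1.95% × 66/365 = $807.4603
2019-05-10 to 2019-05-14: 5 days at 2.6% → $229,000 × 2.6% × 5/365 = $81.5616
2019-05-15 to 2019-12-31: 231 days at 3.05% → $229,000 × 3.05% × 231/365 = $4,420.3274
Total = $7,246.1247

$7,246.12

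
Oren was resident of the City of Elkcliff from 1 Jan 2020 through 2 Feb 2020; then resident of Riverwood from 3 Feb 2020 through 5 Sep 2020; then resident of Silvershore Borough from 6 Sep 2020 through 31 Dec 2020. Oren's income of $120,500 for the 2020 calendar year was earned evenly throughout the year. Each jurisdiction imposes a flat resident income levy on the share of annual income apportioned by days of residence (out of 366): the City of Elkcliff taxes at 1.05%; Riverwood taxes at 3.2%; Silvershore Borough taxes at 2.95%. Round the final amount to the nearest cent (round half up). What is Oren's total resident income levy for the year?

$3,526.11

The City of Elkcliff, 1 Jan – 2 Feb 2020: 33 days → $120,500 × 1.05% × 33/366 = $114.0799
Riverwood, 3 Feb – 5 Sep 2020: 216 days → $120,500 × 3.2% × 216/366 = $2,275.6721
Silvershore Borough, 6 Sep – 31 Dec 2020: 117 days → $120,500 × 2.95% × 117/366 = $1,136.3545
Total = $3,526.1066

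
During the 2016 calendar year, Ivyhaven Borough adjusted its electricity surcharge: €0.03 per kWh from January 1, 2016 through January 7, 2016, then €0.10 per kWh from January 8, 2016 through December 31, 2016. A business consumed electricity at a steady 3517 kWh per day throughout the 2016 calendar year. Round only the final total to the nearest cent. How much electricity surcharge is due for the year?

€126,998.87

January 1 – January 7, 2016: 7 days × 3517 kWh/day = 24,619 kWh at €0.03/kWh → €738.57
January 8 – December 31, 2016: 359 days × 3517 kWh/day = 1,262,603 kWh at €0.10/kWh → €126,260.30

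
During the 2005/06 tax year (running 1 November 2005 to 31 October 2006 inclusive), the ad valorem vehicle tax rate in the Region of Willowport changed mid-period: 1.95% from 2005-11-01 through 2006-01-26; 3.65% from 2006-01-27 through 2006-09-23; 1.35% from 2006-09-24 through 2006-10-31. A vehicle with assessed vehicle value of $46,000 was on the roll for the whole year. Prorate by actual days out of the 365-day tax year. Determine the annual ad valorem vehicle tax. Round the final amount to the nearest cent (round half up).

2005-11-01 to 2006-01-26: 87 days at 1.95% → $46,000 × 1.95% × 87/365 = $213.8055
2006-01-27 to 2006-09-23: 240 days at 3.65% → $46,000 × 3.65% × 240/365 = $1,104.0000
2006-09-24 to 2006-10-31: 38 days at 1.35% → $46,000 × 1.35% × 38/365 = $64.6521
Total = $1,382.4575

$1,382.46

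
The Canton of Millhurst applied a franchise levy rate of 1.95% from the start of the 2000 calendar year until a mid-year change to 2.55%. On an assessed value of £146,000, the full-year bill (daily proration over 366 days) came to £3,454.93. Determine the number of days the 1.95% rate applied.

112 days

Let d = days at the first rate; then 366 − d days at the second rate.
£146,000 × [1.95%·d + 2.55%·(366−d)] / 366 = £3,454.93
Solving gives d = 112, so the new rate took effect on 22 April 2000.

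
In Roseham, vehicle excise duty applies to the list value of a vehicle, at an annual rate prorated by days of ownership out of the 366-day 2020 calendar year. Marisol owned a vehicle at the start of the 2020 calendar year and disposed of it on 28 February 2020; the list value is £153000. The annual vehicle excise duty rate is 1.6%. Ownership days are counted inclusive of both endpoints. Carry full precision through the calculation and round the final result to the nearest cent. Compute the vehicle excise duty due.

£394.62

Days held (1 January – 28 February 2020): 59 out of 366
Tax = £153000 × 1.6% × 59/366 = £394.6230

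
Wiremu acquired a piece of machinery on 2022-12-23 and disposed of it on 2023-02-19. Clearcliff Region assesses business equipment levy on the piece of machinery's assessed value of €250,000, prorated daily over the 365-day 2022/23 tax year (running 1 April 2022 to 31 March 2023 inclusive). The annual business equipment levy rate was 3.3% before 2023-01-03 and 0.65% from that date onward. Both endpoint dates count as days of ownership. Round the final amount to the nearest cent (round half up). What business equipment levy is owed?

€462.33

2022-12-23 to 2023-01-02: 11 days at 3.3% → €250,000 × 3.3% × 11/365 = €248.6301
2023-01-03 to 2023-02-19: 48 days at 0.65% → €250,000 × 0.65% × 48/365 = €213.6986
Total = €462.3288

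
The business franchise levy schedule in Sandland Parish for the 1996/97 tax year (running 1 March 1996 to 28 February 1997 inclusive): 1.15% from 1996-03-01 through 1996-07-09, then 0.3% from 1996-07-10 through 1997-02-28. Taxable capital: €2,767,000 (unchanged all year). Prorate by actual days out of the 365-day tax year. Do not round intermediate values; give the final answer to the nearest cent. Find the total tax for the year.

€16,742.25

1996-03-01 to 1996-07-09: 131 days at 1.15% → €2,767,000 × 1.15% × 131/365 = €11,420.5082
1996-07-10 to 1997-02-28: 234 days at 0.3% → €2,767,000 × 0.3% × 234/365 = €5,321.7370
Total = €16,742.2452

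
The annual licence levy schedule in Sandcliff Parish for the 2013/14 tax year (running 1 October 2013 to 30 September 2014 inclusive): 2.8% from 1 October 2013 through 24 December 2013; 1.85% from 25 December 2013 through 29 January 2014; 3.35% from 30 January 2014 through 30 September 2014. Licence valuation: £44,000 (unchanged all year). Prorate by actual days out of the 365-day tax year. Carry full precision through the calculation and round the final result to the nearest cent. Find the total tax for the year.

1 October – 24 December 2013: 85 days at 2.8% → £44,000 × 2.8% × 85/365 = £286.9041
25 December 2013 – 29 January 2014: 36 days at 1.85% → £44,000 × 1.85% × 36/365 = £80.2849
30 January – 30 September 2014: 244 days at 3.35% → £44,000 × 3.35% × 244/365 = £985.3589
Total = £1,352.5479

£1,352.55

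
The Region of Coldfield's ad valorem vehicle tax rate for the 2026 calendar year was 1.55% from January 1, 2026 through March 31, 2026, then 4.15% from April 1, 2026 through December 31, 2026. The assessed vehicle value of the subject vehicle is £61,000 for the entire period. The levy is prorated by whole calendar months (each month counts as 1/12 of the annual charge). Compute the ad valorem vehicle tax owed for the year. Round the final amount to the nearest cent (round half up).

January 1 – March 31, 2026: 3 months at 1.55% → £61,000 × 1.55% × 3/12 = £236.3750
April 1 – December 31, 2026: 9 months at 4.15% → £61,000 × 4.15% × 9/12 = £1,898.6250
Total = £2,135.0000

£2,135.00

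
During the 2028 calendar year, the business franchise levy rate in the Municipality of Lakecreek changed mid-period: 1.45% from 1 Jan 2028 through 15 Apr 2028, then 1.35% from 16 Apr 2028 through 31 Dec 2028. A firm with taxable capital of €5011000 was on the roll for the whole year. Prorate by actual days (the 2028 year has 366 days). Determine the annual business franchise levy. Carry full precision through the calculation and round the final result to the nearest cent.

1 Jan – 15 Apr 2028: 106 days at 1.45% → €5011000 × 1.45% × 106/366 = €21043.4617
16 Apr – 31 Dec 2028: 260 days at 1.35% → €5011000 × 1.35% × 260/366 = €48056.3115
Total = €69099.7732

€69099.77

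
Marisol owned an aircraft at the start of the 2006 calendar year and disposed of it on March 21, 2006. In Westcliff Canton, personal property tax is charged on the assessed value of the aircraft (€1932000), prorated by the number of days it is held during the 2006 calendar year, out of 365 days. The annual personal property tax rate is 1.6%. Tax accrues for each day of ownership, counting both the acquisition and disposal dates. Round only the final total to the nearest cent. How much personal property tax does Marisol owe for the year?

€6775.23

Days held (January 1 – March 21, 2006): 80 out of 365
Tax = €1932000 × 1.6% × 80/365 = €6775.2329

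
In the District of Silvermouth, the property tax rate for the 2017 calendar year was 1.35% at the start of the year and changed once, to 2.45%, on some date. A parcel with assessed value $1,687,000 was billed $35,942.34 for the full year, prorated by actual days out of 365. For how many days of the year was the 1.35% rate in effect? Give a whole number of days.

106 days

Let d = days at the first rate; then 365 − d days at the second rate.
$1,687,000 × [1.35%·d + 2.45%·(365−d)] / 365 = $35,942.34
Solving gives d = 106, so the new rate took effect on April 17, 2017.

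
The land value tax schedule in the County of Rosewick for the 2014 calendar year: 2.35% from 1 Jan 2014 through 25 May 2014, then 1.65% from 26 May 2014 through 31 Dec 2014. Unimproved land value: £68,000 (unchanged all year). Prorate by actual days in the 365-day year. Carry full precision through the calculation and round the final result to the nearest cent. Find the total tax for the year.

1 Jan – 25 May 2014: 145 days at 2.35% → £68,000 × 2.35% × 145/365 = £634.8219
26 May – 31 Dec 2014: 220 days at 1.65% → £68,000 × 1.65% × 220/365 = £676.2740
Total = £1,311.0959

£1,311.10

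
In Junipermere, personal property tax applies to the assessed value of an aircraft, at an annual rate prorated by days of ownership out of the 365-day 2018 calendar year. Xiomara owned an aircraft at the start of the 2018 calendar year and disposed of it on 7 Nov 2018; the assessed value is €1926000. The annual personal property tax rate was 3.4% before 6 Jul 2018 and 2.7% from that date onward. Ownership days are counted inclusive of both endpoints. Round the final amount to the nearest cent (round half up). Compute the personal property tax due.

€51178.83

1 Jan – 5 Jul 2018: 186 days at 3.4% → €1926000 × 3.4% × 186/365 = €33369.9288
6 Jul – 7 Nov 2018: 125 days at 2.7% → €1926000 × 2.7% × 125/365 = €17808.9041
Total = €51178.8329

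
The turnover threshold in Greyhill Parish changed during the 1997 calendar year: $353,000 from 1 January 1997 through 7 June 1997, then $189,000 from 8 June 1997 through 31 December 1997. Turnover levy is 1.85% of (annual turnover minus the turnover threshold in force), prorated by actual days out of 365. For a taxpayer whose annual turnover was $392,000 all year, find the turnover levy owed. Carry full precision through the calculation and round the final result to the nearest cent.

$2,442.15

1 January – 7 June 1997: 158 days, exemption $353,000 → ($392,000 − $353,000) × 1.85% × 158/365 = $312.3205
8 June – 31 December 1997: 207 days, exemption $189,000 → ($392,000 − $189,000) × 1.85% × 207/365 = $2,129.8315
Total = $2,442.1521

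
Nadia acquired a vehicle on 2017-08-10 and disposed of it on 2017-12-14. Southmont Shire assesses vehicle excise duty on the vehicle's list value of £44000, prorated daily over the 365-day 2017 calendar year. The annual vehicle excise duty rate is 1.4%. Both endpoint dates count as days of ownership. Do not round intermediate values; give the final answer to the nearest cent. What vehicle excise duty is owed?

£214.33

Days held (2017-08-10 to 2017-12-14): 127 out of 365
Tax = £44000 × 1.4% × 127/365 = £214.3342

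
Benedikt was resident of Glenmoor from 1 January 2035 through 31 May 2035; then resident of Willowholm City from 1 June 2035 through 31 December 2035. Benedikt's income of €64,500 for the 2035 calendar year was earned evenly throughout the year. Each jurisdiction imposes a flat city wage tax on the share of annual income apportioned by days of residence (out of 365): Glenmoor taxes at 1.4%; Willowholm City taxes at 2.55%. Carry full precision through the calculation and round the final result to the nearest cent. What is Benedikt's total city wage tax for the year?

Glenmoor, 1 January – 31 May 2035: 151 days → €64,500 × 1.4% × 151/365 = €373.5699
Willowholm City, 1 June – 31 December 2035: 214 days → €64,500 × 2.55% × 214/365 = €964.3192
Total = €1,337.8890

€1,337.89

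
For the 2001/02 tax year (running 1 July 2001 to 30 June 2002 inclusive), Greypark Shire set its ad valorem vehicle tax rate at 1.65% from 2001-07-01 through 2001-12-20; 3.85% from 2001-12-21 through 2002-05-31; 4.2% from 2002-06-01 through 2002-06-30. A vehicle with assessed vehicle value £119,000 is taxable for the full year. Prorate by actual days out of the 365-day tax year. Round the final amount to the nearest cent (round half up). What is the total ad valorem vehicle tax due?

2001-07-01 to 2001-12-20: 173 days at 1.65% → £119,000 × 1.65% × 173/365 = £930.6452
2001-12-21 to 2002-05-31: 162 days at 3.85% → £119,000 × 3.85% × 162/365 = £2,033.4329
2002-06-01 to 2002-06-30: 30 days at 4.2% → £119,000 × 4.2% × 30/365 = £410.7945
Total = £3,374.8726

£3,374.87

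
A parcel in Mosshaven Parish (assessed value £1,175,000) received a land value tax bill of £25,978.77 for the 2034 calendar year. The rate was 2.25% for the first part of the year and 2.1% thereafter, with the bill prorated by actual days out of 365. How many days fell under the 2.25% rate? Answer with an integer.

Let d = days at the first rate; then 365 − d days at the second rate.
£1,175,000 × [2.25%·d + 2.1%·(365−d)] / 365 = £25,978.77
Solving gives d = 270, so the new rate took effect on 28 September 2034.

270 days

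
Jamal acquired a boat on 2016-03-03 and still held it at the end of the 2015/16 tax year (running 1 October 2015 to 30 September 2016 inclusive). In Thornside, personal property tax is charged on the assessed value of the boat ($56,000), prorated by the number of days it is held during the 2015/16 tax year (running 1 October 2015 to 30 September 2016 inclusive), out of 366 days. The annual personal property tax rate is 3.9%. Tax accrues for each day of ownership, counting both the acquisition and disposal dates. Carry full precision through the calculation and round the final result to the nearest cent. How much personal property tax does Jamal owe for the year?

$1,265.05

Days held (2016-03-03 to 2016-09-30): 212 out of 366
Tax = $56,000 × 3.9% × 212/366 = $1,265.0492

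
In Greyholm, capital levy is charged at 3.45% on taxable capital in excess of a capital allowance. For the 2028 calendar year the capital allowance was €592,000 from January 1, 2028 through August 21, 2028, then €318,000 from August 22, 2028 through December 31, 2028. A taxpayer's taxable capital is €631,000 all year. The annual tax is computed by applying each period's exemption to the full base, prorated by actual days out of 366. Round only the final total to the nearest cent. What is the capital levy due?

January 1 – August 21, 2028: 234 days, exemption €592,000 → (€631,000 − €592,000) × 3.45% × 234/366 = €860.2377
August 22 – December 31, 2028: 132 days, exemption €318,000 → (€631,000 − €318,000) × 3.45% × 132/366 = €3,894.5410
Total = €4,754.7787

€4,754.78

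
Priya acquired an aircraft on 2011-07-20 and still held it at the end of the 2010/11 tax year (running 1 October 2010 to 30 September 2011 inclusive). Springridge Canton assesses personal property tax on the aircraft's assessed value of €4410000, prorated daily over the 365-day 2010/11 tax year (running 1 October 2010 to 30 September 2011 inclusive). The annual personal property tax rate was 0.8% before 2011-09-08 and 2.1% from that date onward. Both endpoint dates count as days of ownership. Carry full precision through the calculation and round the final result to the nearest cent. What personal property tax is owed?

€10668.58

2011-07-20 to 2011-09-07: 50 days at 0.8% → €4410000 × 0.8% × 50/365 = €4832.8767
2011-09-08 to 2011-09-30: 23 days at 2.1% → €4410000 × 2.1% × 23/365 = €5835.6986
Total = €10668.5753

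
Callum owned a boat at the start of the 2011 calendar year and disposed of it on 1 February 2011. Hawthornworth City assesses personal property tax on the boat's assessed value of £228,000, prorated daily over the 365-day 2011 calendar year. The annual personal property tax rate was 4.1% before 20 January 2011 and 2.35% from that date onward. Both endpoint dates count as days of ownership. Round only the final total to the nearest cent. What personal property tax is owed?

1 January – 19 January 2011: 19 days at 4.1% → £228,000 × 4.1% × 19/365 = £486.6082
20 January – 1 February 2011: 13 days at 2.35% → £228,000 × 2.35% × 13/365 = £190.8329
Total = £677.4411

£677.44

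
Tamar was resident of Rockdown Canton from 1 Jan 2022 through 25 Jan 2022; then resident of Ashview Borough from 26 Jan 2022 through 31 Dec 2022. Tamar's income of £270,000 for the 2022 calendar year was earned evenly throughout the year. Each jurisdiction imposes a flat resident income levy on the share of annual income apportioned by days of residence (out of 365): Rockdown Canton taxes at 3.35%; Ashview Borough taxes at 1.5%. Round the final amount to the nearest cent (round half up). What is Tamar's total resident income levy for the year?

£4,392.12

Rockdown Canton, 1 Jan – 25 Jan 2022: 25 days → £270,000 × 3.35% × 25/365 = £619.5205
Ashview Borough, 26 Jan – 31 Dec 2022: 340 days → £270,000 × 1.5% × 340/365 = £3,772.6027
Total = £4,392.1233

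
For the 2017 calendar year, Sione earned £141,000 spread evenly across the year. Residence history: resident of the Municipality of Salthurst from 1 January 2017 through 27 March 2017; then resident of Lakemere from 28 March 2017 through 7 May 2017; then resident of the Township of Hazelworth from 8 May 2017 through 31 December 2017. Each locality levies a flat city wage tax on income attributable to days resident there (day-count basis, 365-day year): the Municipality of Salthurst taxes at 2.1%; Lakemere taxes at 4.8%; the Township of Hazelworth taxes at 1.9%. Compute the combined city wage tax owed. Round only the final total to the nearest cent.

The Municipality of Salthurst, 1 January – 27 March 2017: 86 days → £141,000 × 2.1% × 86/365 = £697.6603
Lakemere, 28 March – 7 May 2017: 41 days → £141,000 × 4.8% × 41/365 = £760.2411
The Township of Hazelworth, 8 May – 31 December 2017: 238 days → £141,000 × 1.9% × 238/365 = £1,746.8548
Total = £3,204.7562

£3,204.76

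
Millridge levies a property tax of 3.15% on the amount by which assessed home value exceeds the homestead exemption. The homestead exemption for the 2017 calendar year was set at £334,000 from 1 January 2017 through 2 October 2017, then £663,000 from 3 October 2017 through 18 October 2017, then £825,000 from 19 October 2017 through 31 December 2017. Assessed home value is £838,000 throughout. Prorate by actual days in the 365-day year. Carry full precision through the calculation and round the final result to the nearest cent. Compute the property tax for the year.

1 January – 2 October 2017: 275 days, exemption £334,000 → (£838,000 − £334,000) × 3.15% × 275/365 = £11,961.3699
3 October – 18 October 2017: 16 days, exemption £663,000 → (£838,000 − £663,000) × 3.15% × 16/365 = £241.6438
19 October – 31 December 2017: 74 days, exemption £825,000 → (£838,000 − £825,000) × 3.15% × 74/365 = £83.0219
Total = £12,286.0356

£12,286.04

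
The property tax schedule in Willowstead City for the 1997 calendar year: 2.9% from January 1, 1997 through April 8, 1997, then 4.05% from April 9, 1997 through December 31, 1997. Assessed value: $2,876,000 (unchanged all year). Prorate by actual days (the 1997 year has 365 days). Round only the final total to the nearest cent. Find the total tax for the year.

$107,597.86

January 1 – April 8, 1997: 98 days at 2.9% → $2,876,000 × 2.9% × 98/365 = $22,393.4027
April 9 – December 31, 1997: 267 days at 4.05% → $2,876,000 × 4.05% × 267/365 = $85,204.4548
Total = $107,597.8575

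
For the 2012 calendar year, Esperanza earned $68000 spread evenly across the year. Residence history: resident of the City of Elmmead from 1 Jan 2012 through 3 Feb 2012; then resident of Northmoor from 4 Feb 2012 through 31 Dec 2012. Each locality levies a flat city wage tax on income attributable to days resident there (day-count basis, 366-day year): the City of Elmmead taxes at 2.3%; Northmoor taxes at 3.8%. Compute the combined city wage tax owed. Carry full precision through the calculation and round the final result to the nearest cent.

The City of Elmmead, 1 Jan – 3 Feb 2012: 34 days → $68000 × 2.3% × 34/366 = $145.2896
Northmoor, 4 Feb – 31 Dec 2012: 332 days → $68000 × 3.8% × 332/366 = $2343.9563
Total = $2489.2459

$2489.25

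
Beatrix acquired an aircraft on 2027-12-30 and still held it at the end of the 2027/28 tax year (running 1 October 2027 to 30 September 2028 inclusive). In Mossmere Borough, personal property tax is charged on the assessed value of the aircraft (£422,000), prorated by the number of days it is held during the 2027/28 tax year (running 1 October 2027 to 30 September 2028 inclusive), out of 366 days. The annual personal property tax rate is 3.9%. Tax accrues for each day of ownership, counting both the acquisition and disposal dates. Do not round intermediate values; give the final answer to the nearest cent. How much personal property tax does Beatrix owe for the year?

£12,410.95

Days held (2027-12-30 to 2028-09-30): 276 out of 366
Tax = £422,000 × 3.9% × 276/366 = £12,410.9508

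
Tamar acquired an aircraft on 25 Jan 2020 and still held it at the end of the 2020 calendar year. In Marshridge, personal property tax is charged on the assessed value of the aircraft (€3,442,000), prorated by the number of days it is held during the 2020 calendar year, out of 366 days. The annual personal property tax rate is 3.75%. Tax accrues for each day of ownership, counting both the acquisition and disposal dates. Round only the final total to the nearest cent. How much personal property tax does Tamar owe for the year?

Days held (25 Jan – 31 Dec 2020): 342 out of 366
Tax = €3,442,000 × 3.75% × 342/366 = €120,611.0656

€120,611.07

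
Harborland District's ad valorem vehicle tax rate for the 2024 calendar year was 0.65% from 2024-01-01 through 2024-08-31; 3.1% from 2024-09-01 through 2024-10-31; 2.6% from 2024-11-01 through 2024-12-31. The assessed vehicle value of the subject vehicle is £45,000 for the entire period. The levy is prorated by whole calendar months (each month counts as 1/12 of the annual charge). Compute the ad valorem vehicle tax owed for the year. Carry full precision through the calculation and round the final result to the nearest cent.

£622.50

2024-01-01 to 2024-08-31: 8 months at 0.65% → £45,000 × 0.65% × 8/12 = £195.0000
2024-09-01 to 2024-10-31: 2 months at 3.1% → £45,000 × 3.1% × 2/12 = £232.5000
2024-11-01 to 2024-12-31: 2 months at 2.6% → £45,000 × 2.6% × 2/12 = £195.0000
Total = £622.5000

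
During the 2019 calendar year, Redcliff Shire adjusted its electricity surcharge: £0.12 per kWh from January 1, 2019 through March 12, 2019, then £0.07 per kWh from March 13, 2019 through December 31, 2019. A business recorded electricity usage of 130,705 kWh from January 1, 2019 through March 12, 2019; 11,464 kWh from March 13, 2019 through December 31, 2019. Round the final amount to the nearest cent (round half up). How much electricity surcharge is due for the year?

January 1 – March 12, 2019: 130,705 kWh at £0.12/kWh → £15,684.60
March 13 – December 31, 2019: 11,464 kWh at £0.07/kWh → £802.48

£16,487.08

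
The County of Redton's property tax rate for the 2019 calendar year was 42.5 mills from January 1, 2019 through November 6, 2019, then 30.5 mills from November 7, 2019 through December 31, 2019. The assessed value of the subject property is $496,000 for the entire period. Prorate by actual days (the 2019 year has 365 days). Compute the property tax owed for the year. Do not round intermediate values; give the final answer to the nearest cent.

January 1 – November 6, 2019: 310 days at 42.5 mills → $496,000 × 4.25% × 310/365 = $17,903.5616
November 7 – December 31, 2019: 55 days at 30.5 mills → $496,000 × 3.05% × 55/365 = $2,279.5616
Total = $20,183.1233

$20,183.12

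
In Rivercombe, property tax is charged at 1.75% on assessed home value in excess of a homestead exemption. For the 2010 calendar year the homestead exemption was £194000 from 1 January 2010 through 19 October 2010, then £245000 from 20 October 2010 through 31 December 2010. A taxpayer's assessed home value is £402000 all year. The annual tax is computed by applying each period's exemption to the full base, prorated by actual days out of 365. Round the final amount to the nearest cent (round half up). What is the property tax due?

1 January – 19 October 2010: 292 days, exemption £194000 → (£402000 − £194000) × 1.75% × 292/365 = £2912.0000
20 October – 31 December 2010: 73 days, exemption £245000 → (£402000 − £245000) × 1.75% × 73/365 = £549.5000
Total = £3461.5000

£3461.50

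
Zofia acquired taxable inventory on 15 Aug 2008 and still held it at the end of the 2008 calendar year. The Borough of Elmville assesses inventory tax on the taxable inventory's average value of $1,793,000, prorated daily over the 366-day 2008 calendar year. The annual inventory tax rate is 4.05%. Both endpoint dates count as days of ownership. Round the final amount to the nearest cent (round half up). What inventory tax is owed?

$27,578.40

Days held (15 Aug – 31 Dec 2008): 139 out of 366
Tax = $1,793,000 × 4.05% × 139/366 = $27,578.3975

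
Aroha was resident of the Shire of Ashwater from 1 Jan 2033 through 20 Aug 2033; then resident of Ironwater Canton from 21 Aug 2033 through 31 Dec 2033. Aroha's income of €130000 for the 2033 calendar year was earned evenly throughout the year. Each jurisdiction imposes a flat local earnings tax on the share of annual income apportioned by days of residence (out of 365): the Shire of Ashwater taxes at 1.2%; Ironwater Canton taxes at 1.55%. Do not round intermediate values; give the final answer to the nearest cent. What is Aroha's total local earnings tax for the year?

€1725.79

The Shire of Ashwater, 1 Jan – 20 Aug 2033: 232 days → €130000 × 1.2% × 232/365 = €991.5616
Ironwater Canton, 21 Aug – 31 Dec 2033: 133 days → €130000 × 1.55% × 133/365 = €734.2329
Total = €1725.7945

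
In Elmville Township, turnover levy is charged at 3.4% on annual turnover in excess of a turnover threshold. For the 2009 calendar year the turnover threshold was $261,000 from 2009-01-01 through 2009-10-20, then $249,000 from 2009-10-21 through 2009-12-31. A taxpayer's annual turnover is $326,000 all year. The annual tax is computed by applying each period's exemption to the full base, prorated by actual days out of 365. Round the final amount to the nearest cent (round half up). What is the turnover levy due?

2009-01-01 to 2009-10-20: 293 days, exemption $261,000 → ($326,000 − $261,000) × 3.4% × 293/365 = $1,774.0548
2009-10-21 to 2009-12-31: 72 days, exemption $249,000 → ($326,000 − $249,000) × 3.4% × 72/365 = $516.4274
Total = $2,290.4822

$2,290.48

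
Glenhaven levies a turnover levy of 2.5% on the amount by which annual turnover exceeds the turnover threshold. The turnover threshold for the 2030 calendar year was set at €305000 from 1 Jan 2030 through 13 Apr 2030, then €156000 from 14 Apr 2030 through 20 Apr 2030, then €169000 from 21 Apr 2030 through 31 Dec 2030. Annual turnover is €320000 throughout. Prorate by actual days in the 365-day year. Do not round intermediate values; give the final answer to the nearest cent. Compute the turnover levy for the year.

€2821.78

1 Jan – 13 Apr 2030: 103 days, exemption €305000 → (€320000 − €305000) × 2.5% × 103/365 = €105.8219
14 Apr – 20 Apr 2030: 7 days, exemption €156000 → (€320000 − €156000) × 2.5% × 7/365 = €78.6301
21 Apr – 31 Dec 2030: 255 days, exemption €169000 → (€320000 − €169000) × 2.5% × 255/365 = €2637.3288
Total = €2821.7808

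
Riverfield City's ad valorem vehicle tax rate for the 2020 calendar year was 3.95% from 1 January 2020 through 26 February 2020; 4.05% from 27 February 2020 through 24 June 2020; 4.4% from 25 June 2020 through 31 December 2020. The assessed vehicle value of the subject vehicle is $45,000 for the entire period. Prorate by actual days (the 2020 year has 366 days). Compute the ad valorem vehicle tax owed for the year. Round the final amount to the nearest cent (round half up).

1 January – 26 February 2020: 57 days at 3.95% → $45,000 × 3.95% × 57/366 = $276.8238
27 February – 24 June 2020: 119 days at 4.05% → $45,000 × 4.05% × 119/366 = $592.5615
25 June – 31 December 2020: 190 days at 4.4% → $45,000 × 4.4% × 190/366 = $1,027.8689
Total = $1,897.2541

$1,897.25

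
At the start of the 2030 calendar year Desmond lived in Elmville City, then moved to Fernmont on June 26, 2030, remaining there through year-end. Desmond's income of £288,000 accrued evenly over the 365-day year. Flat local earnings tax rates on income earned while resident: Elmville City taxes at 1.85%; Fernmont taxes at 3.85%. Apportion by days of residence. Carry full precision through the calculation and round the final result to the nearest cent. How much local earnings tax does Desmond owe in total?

£8,310.58

Elmville City, January 1 – June 25, 2030: 176 days → £288,000 × 1.85% × 176/365 = £2,569.1178
Fernmont, June 26 – December 31, 2030: 189 days → £288,000 × 3.85% × 189/365 = £5,741.4575
Total = £8,310.5753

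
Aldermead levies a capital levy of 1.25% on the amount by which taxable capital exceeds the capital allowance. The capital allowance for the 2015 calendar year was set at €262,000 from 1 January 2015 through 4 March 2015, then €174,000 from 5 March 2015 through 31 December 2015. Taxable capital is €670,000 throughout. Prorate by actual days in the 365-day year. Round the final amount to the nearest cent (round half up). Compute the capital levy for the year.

€6,010.14

1 January – 4 March 2015: 63 days, exemption €262,000 → (€670,000 − €262,000) × 1.25% × 63/365 = €880.2740
5 March – 31 December 2015: 302 days, exemption €174,000 → (€670,000 − €174,000) × 1.25% × 302/365 = €5,129.8630
Total = €6,010.1370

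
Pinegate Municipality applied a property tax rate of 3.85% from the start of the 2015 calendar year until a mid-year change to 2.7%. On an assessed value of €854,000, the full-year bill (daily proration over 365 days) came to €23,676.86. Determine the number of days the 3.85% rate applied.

Let d = days at the first rate; then 365 − d days at the second rate.
€854,000 × [3.85%·d + 2.7%·(365−d)] / 365 = €23,676.86
Solving gives d = 23, so the new rate took effect on 24 January 2015.

23 days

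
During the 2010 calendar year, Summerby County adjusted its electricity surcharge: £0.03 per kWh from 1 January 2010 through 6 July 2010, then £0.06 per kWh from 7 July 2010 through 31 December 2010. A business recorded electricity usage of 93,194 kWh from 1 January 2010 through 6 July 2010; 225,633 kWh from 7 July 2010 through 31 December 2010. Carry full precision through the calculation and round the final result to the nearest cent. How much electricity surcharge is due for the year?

1 January – 6 July 2010: 93,194 kWh at £0.03/kWh → £2,795.82
7 July – 31 December 2010: 225,633 kWh at £0.06/kWh → £13,537.98

£16,333.80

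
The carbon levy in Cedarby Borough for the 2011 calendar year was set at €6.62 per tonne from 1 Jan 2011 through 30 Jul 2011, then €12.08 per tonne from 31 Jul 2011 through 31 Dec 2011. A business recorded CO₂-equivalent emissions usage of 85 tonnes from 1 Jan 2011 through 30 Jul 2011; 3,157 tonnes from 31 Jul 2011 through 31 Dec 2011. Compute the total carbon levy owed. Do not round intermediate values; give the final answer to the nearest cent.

€38,699.26

1 Jan – 30 Jul 2011: 85 tonnes at €6.62/tonne → €562.70
31 Jul – 31 Dec 2011: 3,157 tonnes at €12.08/tonne → €38,136.56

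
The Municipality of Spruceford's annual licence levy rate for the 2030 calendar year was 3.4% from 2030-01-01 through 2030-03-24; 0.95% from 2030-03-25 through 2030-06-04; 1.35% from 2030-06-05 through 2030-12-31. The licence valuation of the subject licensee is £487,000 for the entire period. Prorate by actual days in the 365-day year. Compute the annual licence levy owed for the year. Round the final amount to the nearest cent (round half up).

£8,460.46

2030-01-01 to 2030-03-24: 83 days at 3.4% → £487,000 × 3.4% × 83/365 = £3,765.2438
2030-03-25 to 2030-06-04: 72 days at 0.95% → £487,000 × 0.95% × 72/365 = £912.6247
2030-06-05 to 2030-12-31: 210 days at 1.35% → £487,000 × 1.35% × 210/365 = £3,782.5890
Total = £8,460.4575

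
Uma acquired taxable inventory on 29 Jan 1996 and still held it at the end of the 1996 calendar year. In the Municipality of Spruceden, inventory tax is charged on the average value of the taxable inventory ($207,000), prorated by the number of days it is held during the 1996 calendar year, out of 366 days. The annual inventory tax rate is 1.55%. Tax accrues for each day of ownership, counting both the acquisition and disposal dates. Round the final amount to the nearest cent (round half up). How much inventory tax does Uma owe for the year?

$2,963.04

Days held (29 Jan – 31 Dec 1996): 338 out of 366
Tax = $207,000 × 1.55% × 338/366 = $2,963.0410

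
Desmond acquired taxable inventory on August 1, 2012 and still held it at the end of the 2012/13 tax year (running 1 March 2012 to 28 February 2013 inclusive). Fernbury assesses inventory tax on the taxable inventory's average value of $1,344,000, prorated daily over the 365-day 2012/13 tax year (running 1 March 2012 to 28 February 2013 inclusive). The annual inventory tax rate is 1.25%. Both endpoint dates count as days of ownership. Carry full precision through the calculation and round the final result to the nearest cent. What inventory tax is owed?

Days held (August 1, 2012 – February 28, 2013): 212 out of 365
Tax = $1,344,000 × 1.25% × 212/365 = $9,757.8082

$9,757.81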